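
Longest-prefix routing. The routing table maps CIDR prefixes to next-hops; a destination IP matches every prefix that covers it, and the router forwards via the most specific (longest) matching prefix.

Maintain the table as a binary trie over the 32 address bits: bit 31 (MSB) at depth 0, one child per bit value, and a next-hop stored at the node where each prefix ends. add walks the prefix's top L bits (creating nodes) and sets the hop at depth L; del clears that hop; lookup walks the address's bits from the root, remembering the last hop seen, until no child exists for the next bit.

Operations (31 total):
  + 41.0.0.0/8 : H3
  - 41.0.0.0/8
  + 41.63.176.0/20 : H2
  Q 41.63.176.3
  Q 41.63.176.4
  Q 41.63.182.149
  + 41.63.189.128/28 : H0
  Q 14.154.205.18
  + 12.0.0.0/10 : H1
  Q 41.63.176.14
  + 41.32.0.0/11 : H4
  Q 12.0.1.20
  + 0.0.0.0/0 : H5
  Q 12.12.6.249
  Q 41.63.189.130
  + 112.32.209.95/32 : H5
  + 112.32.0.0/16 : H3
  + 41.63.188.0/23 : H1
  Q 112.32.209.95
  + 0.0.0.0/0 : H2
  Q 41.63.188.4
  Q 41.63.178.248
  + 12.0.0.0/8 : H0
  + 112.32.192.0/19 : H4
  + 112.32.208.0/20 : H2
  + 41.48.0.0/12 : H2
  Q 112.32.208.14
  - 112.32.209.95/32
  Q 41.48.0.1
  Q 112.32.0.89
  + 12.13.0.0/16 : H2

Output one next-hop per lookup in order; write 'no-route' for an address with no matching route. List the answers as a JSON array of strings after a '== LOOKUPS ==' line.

Process each operation:
  add 41.0.0.0/8 -> H3 at depth 8
  - 41.0.0.0/8 clear@8
  add 41.63.176.0/20 -> H2 at depth 20
  ? 41.63.176.3  path d0:-→d1:-→d2:-→d3:-→d4:-→d5:-→d6:-→d7:-→d8:-→d9:-→d10:-→d11:-→d12:-→d13:-→d14:-→d15:-→d16:-→d17:-→d18:-→d19:-→d20:H2  best=H2
  ? 41.63.176.4  path d0:-→d1:-→d2:-→d3:-→d4:-→d5:-→d6:-→d7:-→d8:-→d9:-→d10:-→d11:-→d12:-→d13:-→d14:-→d15:-→d16:-→d17:-→d18:-→d19:-→d20:H2  best=H2
  ? 41.63.182.149  path d0:-→d1:-→d2:-→d3:-→d4:-→d5:-→d6:-→d7:-→d8:-→d9:-→d10:-→d11:-→d12:-→d13:-→d14:-→d15:-→d16:-→d17:-→d18:-→d19:-→d20:H2  best=H2
  add 41.63.189.128/28 -> H0 at depth 28
  ? 14.154.205.18  path d0:-→d1:-→d2:-  best=no-route
  add 12.0.0.0/10 -> H1 at depth 10
  ? 41.63.176.14  path d0:-→d1:-→d2:-→d3:-→d4:-→d5:-→d6:-→d7:-→d8:-→d9:-→d10:-→d11:-→d12:-→d13:-→d14:-→d15:-→d16:-→d17:-→d18:-→d19:-→d20:H2  best=H2
  add 41.32.0.0/11 -> H4 at depth 11
  ? 12.0.1.20  path d0:-→d1:-→d2:-→d3:-→d4:-→d5:-→d6:-→d7:-→d8:-→d9:-→d10:H1  best=H1
  add 0.0.0.0/0 -> H5 at depth 0
  ? 12.12.6.249  path d0:H5→d1:-→d2:-→d3:-→d4:-→d5:-→d6:-→d7:-→d8:-→d9:-→d10:H1  best=H1
  ? 41.63.189.130  path d0:H5→d1:-→d2:-→d3:-→d4:-→d5:-→d6:-→d7:-→d8:-→d9:-→d10:-→d11:H4→d12:-→d13:-→d14:-→d15:-→d16:-→d17:-→d18:-→d19:-→d20:H2→d21:-→d22:-→d23:-→d24:-→d25:-→d26:-→d27:-→d28:H0  best=H0
  add 112.32.209.95/32 -> H5 at depth 32
  add 112.32.0.0/16 -> H3 at depth 16
  add 41.63.188.0/23 -> H1 at depth 23
  ? 112.32.209.95  path d0:H5→d1:-→d2:-→d3:-→d4:-→d5:-→d6:-→d7:-→d8:-→d9:-→d10:-→d11:-→d12:-→d13:-→d14:-→d15:-→d16:H3→d17:-→d18:-→d19:-→d20:-→d21:-→d22:-→d23:-→d24:-→d25:-→d26:-→d27:-→d28:-→d29:-→d30:-→d31:-→d32:H5  best=H5
  add 0.0.0.0/0 -> H2 at depth 0
  ? 41.63.188.4  path d0:H2→d1:-→d2:-→d3:-→d4:-→d5:-→d6:-→d7:-→d8:-→d9:-→d10:-→d11:H4→d12:-→d13:-→d14:-→d15:-→d16:-→d17:-→d18:-→d19:-→d20:H2→d21:-→d22:-→d23:H1  best=H1
  ? 41.63.178.248  path d0:H2→d1:-→d2:-→d3:-→d4:-→d5:-→d6:-→d7:-→d8:-→d9:-→d10:-→d11:H4→d12:-→d13:-→d14:-→d15:-→d16:-→d17:-→d18:-→d19:-→d20:H2  best=H2
  add 12.0.0.0/8 -> H0 at depth 8
  add 112.32.192.0/19 -> H4 at depth 19
  add 112.32.208.0/20 -> H2 at depth 20
  add 41.48.0.0/12 -> H2 at depth 12
  ? 112.32.208.14  path d0:H2→d1:-→d2:-→d3:-→d4:-→d5:-→d6:-→d7:-→d8:-→d9:-→d10:-→d11:-→d12:-→d13:-→d14:-→d15:-→d16:H3→d17:-→d18:-→d19:H4→d20:H2→d21:-→d22:-→d23:-  best=H2
  - 112.32.209.95/32 clear@32
  ? 41.48.0.1  path d0:H2→d1:-→d2:-→d3:-→d4:-→d5:-→d6:-→d7:-→d8:-→d9:-→d10:-→d11:H4→d12:H2  best=H2
  ? 112.32.0.89  path d0:H2→d1:-→d2:-→d3:-→d4:-→d5:-→d6:-→d7:-→d8:-→d9:-→d10:-→d11:-→d12:-→d13:-→d14:-→d15:-→d16:H3  best=H3
  add 12.13.0.0/16 -> H2 at depth 16

== LOOKUPS ==
["H2","H2","H2","no-route","H2","H1","H1","H0","H5","H1","H2","H2","H2","H3"]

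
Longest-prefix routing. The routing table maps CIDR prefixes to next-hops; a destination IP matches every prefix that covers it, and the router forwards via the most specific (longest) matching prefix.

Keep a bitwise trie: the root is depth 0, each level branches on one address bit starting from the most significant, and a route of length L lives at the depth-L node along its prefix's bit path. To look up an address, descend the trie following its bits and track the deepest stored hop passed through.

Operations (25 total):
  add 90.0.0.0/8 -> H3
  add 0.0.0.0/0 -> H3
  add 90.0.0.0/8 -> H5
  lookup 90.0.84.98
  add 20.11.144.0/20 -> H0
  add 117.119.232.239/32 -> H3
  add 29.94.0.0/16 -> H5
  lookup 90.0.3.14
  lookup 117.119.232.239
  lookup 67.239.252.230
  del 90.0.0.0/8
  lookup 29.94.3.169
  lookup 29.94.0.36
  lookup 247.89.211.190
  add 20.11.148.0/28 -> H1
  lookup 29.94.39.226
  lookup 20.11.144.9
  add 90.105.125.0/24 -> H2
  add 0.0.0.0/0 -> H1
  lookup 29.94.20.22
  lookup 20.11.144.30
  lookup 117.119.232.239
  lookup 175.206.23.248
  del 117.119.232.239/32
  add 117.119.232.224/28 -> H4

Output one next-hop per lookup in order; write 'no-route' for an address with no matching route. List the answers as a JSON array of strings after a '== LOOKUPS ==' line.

Trace:
  + 90.0.0.0/8 (H3) depth=8
  + 0.0.0.0/0 (H3) depth=0
  + 90.0.0.0/8 (H5) depth=8
  Q 90.0.84.98: descend 01011010 ; hops seen [H3,H5] ; pick H5
  + 20.11.144.0/20 (H0) depth=20
  + 117.119.232.239/32 (H3) depth=32
  + 29.94.0.0/16 (H5) depth=16
  Q 90.0.3.14: descend 01011010 ; hops seen [H3,H5] ; pick H5
  Q 117.119.232.239: descend 01110101011101111110100011101111 ; hops seen [H3,H3] ; pick H3
  Q 67.239.252.230: descend 010 ; hops seen [H3] ; pick H3
  del 90.0.0.0/8 (clear depth 8)
  Q 29.94.3.169: descend 0001110101011110 ; hops seen [H3,H5] ; pick H5
  Q 29.94.0.36: descend 0001110101011110 ; hops seen [H3,H5] ; pick H5
  Q 247.89.211.190: descend ε ; hops seen [H3] ; pick H3
  + 20.11.148.0/28 (H1) depth=28
  Q 29.94.39.226: descend 0001110101011110 ; hops seen [H3,H5] ; pick H5
  Q 20.11.144.9: descend 000101000000101110010 ; hops seen [H3,H0] ; pick H0
  + 90.105.125.0/24 (H2) depth=24
  + 0.0.0.0/0 (H1) depth=0
  Q 29.94.20.22: descend 0001110101011110 ; hops seen [H1,H5] ; pick H5
  Q 20.11.144.30: descend 000101000000101110010 ; hops seen [H1,H0] ; pick H0
  Q 117.119.232.239: descend 01110101011101111110100011101111 ; hops seen [H1,H3] ; pick H3
  Q 175.206.23.248: descend ε ; hops seen [H1] ; pick H1
  del 117.119.232.239/32 (clear depth 32)
  + 117.119.232.224/28 (H4) depth=28

== LOOKUPS ==
["H5","H5","H3","H3","H5","H5","H3","H5","H0","H5","H0","H3","H1"]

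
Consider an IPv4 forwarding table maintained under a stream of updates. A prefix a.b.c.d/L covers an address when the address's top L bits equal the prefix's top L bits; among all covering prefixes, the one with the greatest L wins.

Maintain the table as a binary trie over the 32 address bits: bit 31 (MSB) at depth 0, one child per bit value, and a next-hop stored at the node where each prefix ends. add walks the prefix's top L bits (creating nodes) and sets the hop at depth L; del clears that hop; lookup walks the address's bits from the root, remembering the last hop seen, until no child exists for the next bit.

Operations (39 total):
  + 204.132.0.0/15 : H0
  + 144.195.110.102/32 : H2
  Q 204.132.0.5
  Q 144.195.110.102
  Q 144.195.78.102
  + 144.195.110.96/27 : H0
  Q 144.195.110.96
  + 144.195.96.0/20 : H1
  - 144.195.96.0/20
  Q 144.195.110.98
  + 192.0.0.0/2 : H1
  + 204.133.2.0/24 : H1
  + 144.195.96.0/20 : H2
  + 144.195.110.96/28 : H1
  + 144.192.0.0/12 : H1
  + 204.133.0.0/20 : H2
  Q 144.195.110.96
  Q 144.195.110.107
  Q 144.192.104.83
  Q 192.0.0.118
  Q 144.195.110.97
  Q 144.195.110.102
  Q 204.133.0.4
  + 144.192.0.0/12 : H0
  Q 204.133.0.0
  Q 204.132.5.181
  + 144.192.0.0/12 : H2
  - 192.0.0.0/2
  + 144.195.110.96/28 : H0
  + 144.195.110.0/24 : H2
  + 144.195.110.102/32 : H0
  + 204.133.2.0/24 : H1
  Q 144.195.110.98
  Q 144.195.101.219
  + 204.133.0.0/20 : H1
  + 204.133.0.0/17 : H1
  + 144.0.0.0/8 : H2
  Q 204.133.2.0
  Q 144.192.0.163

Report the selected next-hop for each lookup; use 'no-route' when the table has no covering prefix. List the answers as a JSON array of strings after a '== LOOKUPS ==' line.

Trace:
  add 204.132.0.0/15 -> H0 at depth 15
  add 144.195.110.102/32 -> H2 at depth 32
  ? 204.132.0.5  path d0:-→d1:-→d2:-→d3:-→d4:-→d5:-→d6:-→d7:-→d8:-→d9:-→d10:-→d11:-→d12:-→d13:-→d14:-→d15:H0  best=H0
  ? 144.195.110.102  path d0:-→d1:-→d2:-→d3:-→d4:-→d5:-→d6:-→d7:-→d8:-→d9:-→d10:-→d11:-→d12:-→d13:-→d14:-→d15:-→d16:-→d17:-→d18:-→d19:-→d20:-→d21:-→d22:-→d23:-→d24:-→d25:-→d26:-→d27:-→d28:-→d29:-→d30:-→d31:-→d32:H2  best=H2
  ? 144.195.78.102  path d0:-→d1:-→d2:-→d3:-→d4:-→d5:-→d6:-→d7:-→d8:-→d9:-→d10:-→d11:-→d12:-→d13:-→d14:-→d15:-→d16:-→d17:-→d18:-  best=no-route
  add 144.195.110.96/27 -> H0 at depth 27
  ? 144.195.110.96  path d0:-→d1:-→d2:-→d3:-→d4:-→d5:-→d6:-→d7:-→d8:-→d9:-→d10:-→d11:-→d12:-→d13:-→d14:-→d15:-→d16:-→d17:-→d18:-→d19:-→d20:-→d21:-→d22:-→d23:-→d24:-→d25:-→d26:-→d27:H0→d28:-→d29:-  best=H0
  add 144.195.96.0/20 -> H1 at depth 20
  del 144.195.96.0/20 (clear depth 20)
  ? 144.195.110.98  path d0:-→d1:-→d2:-→d3:-→d4:-→d5:-→d6:-→d7:-→d8:-→d9:-→d10:-→d11:-→d12:-→d13:-→d14:-→d15:-→d16:-→d17:-→d18:-→d19:-→d20:-→d21:-→d22:-→d23:-→d24:-→d25:-→d26:-→d27:H0→d28:-→d29:-  best=H0
  add 192.0.0.0/2 -> H1 at depth 2
  add 204.133.2.0/24 -> H1 at depth 24
  add 144.195.96.0/20 -> H2 at depth 20
  add 144.195.110.96/28 -> H1 at depth 28
  add 144.192.0.0/12 -> H1 at depth 12
  add 204.133.0.0/20 -> H2 at depth 20
  ? 144.195.110.96  path d0:-→d1:-→d2:-→d3:-→d4:-→d5:-→d6:-→d7:-→d8:-→d9:-→d10:-→d11:-→d12:H1→d13:-→d14:-→d15:-→d16:-→d17:-→d18:-→d19:-→d20:H2→d21:-→d22:-→d23:-→d24:-→d25:-→d26:-→d27:H0→d28:H1→d29:-  best=H1
  ? 144.195.110.107  path d0:-→d1:-→d2:-→d3:-→d4:-→d5:-→d6:-→d7:-→d8:-→d9:-→d10:-→d11:-→d12:H1→d13:-→d14:-→d15:-→d16:-→d17:-→d18:-→d19:-→d20:H2→d21:-→d22:-→d23:-→d24:-→d25:-→d26:-→d27:H0→d28:H1  best=H1
  ? 144.192.104.83  path d0:-→d1:-→d2:-→d3:-→d4:-→d5:-→d6:-→d7:-→d8:-→d9:-→d10:-→d11:-→d12:H1→d13:-→d14:-  best=H1
  ? 192.0.0.118  path d0:-→d1:-→d2:H1→d3:-→d4:-  best=H1
  ? 144.195.110.97  path d0:-→d1:-→d2:-→d3:-→d4:-→d5:-→d6:-→d7:-→d8:-→d9:-→d10:-→d11:-→d12:H1→d13:-→d14:-→d15:-→d16:-→d17:-→d18:-→d19:-→d20:H2→d21:-→d22:-→d23:-→d24:-→d25:-→d26:-→d27:H0→d28:H1→d29:-  best=H1
  ? 144.195.110.102  path d0:-→d1:-→d2:-→d3:-→d4:-→d5:-→d6:-→d7:-→d8:-→d9:-→d10:-→d11:-→d12:H1→d13:-→d14:-→d15:-→d16:-→d17:-→d18:-→d19:-→d20:H2→d21:-→d22:-→d23:-→d24:-→d25:-→d26:-→d27:H0→d28:H1→d29:-→d30:-→d31:-→d32:H2  best=H2
  ? 204.133.0.4  path d0:-→d1:-→d2:H1→d3:-→d4:-→d5:-→d6:-→d7:-→d8:-→d9:-→d10:-→d11:-→d12:-→d13:-→d14:-→d15:H0→d16:-→d17:-→d18:-→d19:-→d20:H2→d21:-→d22:-  best=H2
  add 144.192.0.0/12 -> H0 at depth 12
  ? 204.133.0.0  path d0:-→d1:-→d2:H1→d3:-→d4:-→d5:-→d6:-→d7:-→d8:-→d9:-→d10:-→d11:-→d12:-→d13:-→d14:-→d15:H0→d16:-→d17:-→d18:-→d19:-→d20:H2→d21:-→d22:-  best=H2
  ? 204.132.5.181  path d0:-→d1:-→d2:H1→d3:-→d4:-→d5:-→d6:-→d7:-→d8:-→d9:-→d10:-→d11:-→d12:-→d13:-→d14:-→d15:H0  best=H0
  add 144.192.0.0/12 -> H2 at depth 12
  del 192.0.0.0/2 (clear depth 2)
  add 144.195.110.96/28 -> H0 at depth 28
  add 144.195.110.0/24 -> H2 at depth 24
  add 144.195.110.102/32 -> H0 at depth 32
  add 204.133.2.0/24 -> H1 at depth 24
  ? 144.195.110.98  path d0:-→d1:-→d2:-→d3:-→d4:-→d5:-→d6:-→d7:-→d8:-→d9:-→d10:-→d11:-→d12:H2→d13:-→d14:-→d15:-→d16:-→d17:-→d18:-→d19:-→d20:H2→d21:-→d22:-→d23:-→d24:H2→d25:-→d26:-→d27:H0→d28:H0→d29:-  best=H0
  ? 144.195.101.219  path d0:-→d1:-→d2:-→d3:-→d4:-→d5:-→d6:-→d7:-→d8:-→d9:-→d10:-→d11:-→d12:H2→d13:-→d14:-→d15:-→d16:-→d17:-→d18:-→d19:-→d20:H2  best=H2
  add 204.133.0.0/20 -> H1 at depth 20
  add 204.133.0.0/17 -> H1 at depth 17
  add 144.0.0.0/8 -> H2 at depth 8
  ? 204.133.2.0  path d0:-→d1:-→d2:-→d3:-→d4:-→d5:-→d6:-→d7:-→d8:-→d9:-→d10:-→d11:-→d12:-→d13:-→d14:-→d15:H0→d16:-→d17:H1→d18:-→d19:-→d20:H1→d21:-→d22:-→d23:-→d24:H1  best=H1
  ? 144.192.0.163  path d0:-→d1:-→d2:-→d3:-→d4:-→d5:-→d6:-→d7:-→d8:H2→d9:-→d10:-→d11:-→d12:H2→d13:-→d14:-  best=H2

== LOOKUPS ==
["H0","H2","no-route","H0","H0","H1","H1","H1","H1","H1","H2","H2","H2","H0","H0","H2","H1","H2"]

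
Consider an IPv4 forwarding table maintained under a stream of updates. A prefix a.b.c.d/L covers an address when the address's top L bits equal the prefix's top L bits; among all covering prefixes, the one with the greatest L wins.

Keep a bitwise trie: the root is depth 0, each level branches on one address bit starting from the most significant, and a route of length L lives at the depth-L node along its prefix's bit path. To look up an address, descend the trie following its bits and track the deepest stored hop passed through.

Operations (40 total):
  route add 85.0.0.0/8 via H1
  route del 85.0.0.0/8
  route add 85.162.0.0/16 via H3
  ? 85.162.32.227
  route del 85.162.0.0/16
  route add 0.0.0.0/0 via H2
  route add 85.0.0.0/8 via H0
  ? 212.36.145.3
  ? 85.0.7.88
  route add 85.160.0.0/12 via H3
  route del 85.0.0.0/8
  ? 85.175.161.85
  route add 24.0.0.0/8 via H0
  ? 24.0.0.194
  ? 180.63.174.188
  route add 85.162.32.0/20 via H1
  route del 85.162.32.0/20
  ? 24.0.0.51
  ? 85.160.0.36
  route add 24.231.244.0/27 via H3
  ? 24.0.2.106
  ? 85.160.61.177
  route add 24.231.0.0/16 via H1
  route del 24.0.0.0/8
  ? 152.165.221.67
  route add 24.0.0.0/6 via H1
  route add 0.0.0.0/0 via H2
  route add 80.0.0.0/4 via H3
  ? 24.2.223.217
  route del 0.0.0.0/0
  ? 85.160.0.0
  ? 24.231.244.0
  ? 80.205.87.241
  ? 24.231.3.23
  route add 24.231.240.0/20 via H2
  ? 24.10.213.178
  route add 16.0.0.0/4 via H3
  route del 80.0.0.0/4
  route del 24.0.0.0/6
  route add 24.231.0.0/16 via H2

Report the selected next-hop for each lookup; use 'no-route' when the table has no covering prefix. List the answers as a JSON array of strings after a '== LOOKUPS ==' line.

Process each operation:
  add 85.0.0.0/8 -> H1 at depth 8
  del 85.0.0.0/8 (clear depth 8)
  add 85.162.0.0/16 -> H3 at depth 16
  Q 85.162.32.227: descend 0101010110100010 ; hops seen [H3] ; pick H3
  del 85.162.0.0/16 (clear depth 16)
  add 0.0.0.0/0 -> H2 at depth 0
  add 85.0.0.0/8 -> H0 at depth 8
  Q 212.36.145.3: descend ε ; hops seen [H2] ; pick H2
  Q 85.0.7.88: descend 01010101 ; hops seen [H2,H0] ; pick H0
  add 85.160.0.0/12 -> H3 at depth 12
  del 85.0.0.0/8 (clear depth 8)
  Q 85.175.161.85: descend 010101011010 ; hops seen [H2,H3] ; pick H3
  add 24.0.0.0/8 -> H0 at depth 8
  Q 24.0.0.194: descend 00011000 ; hops seen [H2,H0] ; pick H0
  Q 180.63.174.188: descend ε ; hops seen [H2] ; pick H2
  add 85.162.32.0/20 -> H1 at depth 20
  del 85.162.32.0/20 (clear depth 20)
  Q 24.0.0.51: descend 00011000 ; hops seen [H2,H0] ; pick H0
  Q 85.160.0.36: descend 01010101101000 ; hops seen [H2,H3] ; pick H3
  add 24.231.244.0/27 -> H3 at depth 27
  Q 24.0.2.106: descend 00011000 ; hops seen [H2,H0] ; pick H0
  Q 85.160.61.177: descend 01010101101000 ; hops seen [H2,H3] ; pick H3
  add 24.231.0.0/16 -> H1 at depth 16
  del 24.0.0.0/8 (clear depth 8)
  Q 152.165.221.67: descend ε ; hops seen [H2] ; pick H2
  add 24.0.0.0/6 -> H1 at depth 6
  add 0.0.0.0/0 -> H2 at depth 0
  add 80.0.0.0/4 -> H3 at depth 4
  Q 24.2.223.217: descend 00011000 ; hops seen [H2,H1] ; pick H1
  del 0.0.0.0/0 (clear depth 0)
  Q 85.160.0.0: descend 01010101101000 ; hops seen [H3,H3] ; pick H3
  Q 24.231.244.0: descend 000110001110011111110100000 ; hops seen [H1,H1,H3] ; pick H3
  Q 80.205.87.241: descend 01010 ; hops seen [H3] ; pick H3
  Q 24.231.3.23: descend 0001100011100111 ; hops seen [H1,H1] ; pick H1
  add 24.231.240.0/20 -> H2 at depth 20
  Q 24.10.213.178: descend 00011000 ; hops seen [H1] ; pick H1
  add 16.0.0.0/4 -> H3 at depth 4
  del 80.0.0.0/4 (clear depth 4)
  del 24.0.0.0/6 (clear depth 6)
  add 24.231.0.0/16 -> H2 at depth 16

== LOOKUPS ==
["H3","H2","H0","H3","H0","H2","H0","H3","H0","H3","H2","H1","H3","H3","H3","H1","H1"]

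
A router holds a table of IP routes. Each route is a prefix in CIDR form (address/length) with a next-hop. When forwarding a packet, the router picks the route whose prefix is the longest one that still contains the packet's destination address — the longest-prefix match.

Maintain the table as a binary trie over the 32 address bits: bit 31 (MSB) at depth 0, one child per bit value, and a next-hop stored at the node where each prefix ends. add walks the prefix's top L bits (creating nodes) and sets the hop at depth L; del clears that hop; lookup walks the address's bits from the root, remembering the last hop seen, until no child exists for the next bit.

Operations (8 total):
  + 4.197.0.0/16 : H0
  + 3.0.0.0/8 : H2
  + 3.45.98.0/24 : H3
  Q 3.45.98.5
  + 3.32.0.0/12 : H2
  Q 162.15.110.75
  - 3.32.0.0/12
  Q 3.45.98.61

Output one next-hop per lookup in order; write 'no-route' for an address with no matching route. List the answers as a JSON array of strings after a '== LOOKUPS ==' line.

Process each operation:
  + 4.197.0.0/16 (H0) depth=16
  + 3.0.0.0/8 (H2) depth=8
  + 3.45.98.0/24 (H3) depth=24
  ? 3.45.98.5  path d0:-→d1:-→d2:-→d3:-→d4:-→d5:-→d6:-→d7:-→d8:H2→d9:-→d10:-→d11:-→d12:-→d13:-→d14:-→d15:-→d16:-→d17:-→d18:-→d19:-→d20:-→d21:-→d22:-→d23:-→d24:H3  best=H3
  + 3.32.0.0/12 (H2) depth=12
  ? 162.15.110.75  path d0:-  best=no-route
  del 3.32.0.0/12 (clear depth 12)
  ? 3.45.98.61  path d0:-→d1:-→d2:-→d3:-→d4:-→d5:-→d6:-→d7:-→d8:H2→d9:-→d10:-→d11:-→d12:-→d13:-→d14:-→d15:-→d16:-→d17:-→d18:-→d19:-→d20:-→d21:-→d22:-→d23:-→d24:H3  best=H3

== LOOKUPS ==
["H3","no-route","H3"]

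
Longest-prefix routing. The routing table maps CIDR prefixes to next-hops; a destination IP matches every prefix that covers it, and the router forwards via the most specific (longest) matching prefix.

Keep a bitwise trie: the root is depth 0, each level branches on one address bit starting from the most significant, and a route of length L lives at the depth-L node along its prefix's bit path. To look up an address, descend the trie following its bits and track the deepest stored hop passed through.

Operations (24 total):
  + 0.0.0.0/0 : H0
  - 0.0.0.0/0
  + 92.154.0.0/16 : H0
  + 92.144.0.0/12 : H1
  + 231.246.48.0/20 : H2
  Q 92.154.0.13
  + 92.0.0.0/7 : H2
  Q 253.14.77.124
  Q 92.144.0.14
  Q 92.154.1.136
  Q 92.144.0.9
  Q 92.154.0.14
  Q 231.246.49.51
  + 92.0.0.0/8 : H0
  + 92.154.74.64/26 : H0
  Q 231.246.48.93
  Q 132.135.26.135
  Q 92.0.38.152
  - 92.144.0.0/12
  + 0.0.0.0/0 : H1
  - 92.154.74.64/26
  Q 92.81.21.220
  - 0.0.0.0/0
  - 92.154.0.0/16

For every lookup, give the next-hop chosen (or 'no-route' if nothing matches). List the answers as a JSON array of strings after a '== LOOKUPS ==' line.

Trace:
  add 0.0.0.0/0 -> H0 at depth 0
  del 0.0.0.0/0 (clear depth 0)
  add 92.154.0.0/16 -> H0 at depth 16
  add 92.144.0.0/12 -> H1 at depth 12
  add 231.246.48.0/20 -> H2 at depth 20
  Q 92.154.0.13: descend 0101110010011010 ; hops seen [H1,H0] ; pick H0
  add 92.0.0.0/7 -> H2 at depth 7
  Q 253.14.77.124: descend 111 ; hops seen [∅] ; pick no-route
  Q 92.144.0.14: descend 010111001001 ; hops seen [H2,H1] ; pick H1
  Q 92.154.1.136: descend 0101110010011010 ; hops seen [H2,H1,H0] ; pick H0
  Q 92.144.0.9: descend 010111001001 ; hops seen [H2,H1] ; pick H1
  Q 92.154.0.14: descend 0101110010011010 ; hops seen [H2,H1,H0] ; pick H0
  Q 231.246.49.51: descend 11100111111101100011 ; hops seen [H2] ; pick H2
  add 92.0.0.0/8 -> H0 at depth 8
  add 92.154.74.64/26 -> H0 at depth 26
  Q 231.246.48.93: descend 11100111111101100011 ; hops seen [H2] ; pick H2
  Q 132.135.26.135: descend 1 ; hops seen [∅] ; pick no-route
  Q 92.0.38.152: descend 01011100 ; hops seen [H2,H0] ; pick H0
  del 92.144.0.0/12 (clear depth 12)
  add 0.0.0.0/0 -> H1 at depth 0
  del 92.154.74.64/26 (clear depth 26)
  Q 92.81.21.220: descend 01011100 ; hops seen [H1,H2,H0] ; pick H0
  del 0.0.0.0/0 (clear depth 0)
  del 92.154.0.0/16 (clear depth 16)

== LOOKUPS ==
["H0","no-route","H1","H0","H1","H0","H2","H2","no-route","H0","H0"]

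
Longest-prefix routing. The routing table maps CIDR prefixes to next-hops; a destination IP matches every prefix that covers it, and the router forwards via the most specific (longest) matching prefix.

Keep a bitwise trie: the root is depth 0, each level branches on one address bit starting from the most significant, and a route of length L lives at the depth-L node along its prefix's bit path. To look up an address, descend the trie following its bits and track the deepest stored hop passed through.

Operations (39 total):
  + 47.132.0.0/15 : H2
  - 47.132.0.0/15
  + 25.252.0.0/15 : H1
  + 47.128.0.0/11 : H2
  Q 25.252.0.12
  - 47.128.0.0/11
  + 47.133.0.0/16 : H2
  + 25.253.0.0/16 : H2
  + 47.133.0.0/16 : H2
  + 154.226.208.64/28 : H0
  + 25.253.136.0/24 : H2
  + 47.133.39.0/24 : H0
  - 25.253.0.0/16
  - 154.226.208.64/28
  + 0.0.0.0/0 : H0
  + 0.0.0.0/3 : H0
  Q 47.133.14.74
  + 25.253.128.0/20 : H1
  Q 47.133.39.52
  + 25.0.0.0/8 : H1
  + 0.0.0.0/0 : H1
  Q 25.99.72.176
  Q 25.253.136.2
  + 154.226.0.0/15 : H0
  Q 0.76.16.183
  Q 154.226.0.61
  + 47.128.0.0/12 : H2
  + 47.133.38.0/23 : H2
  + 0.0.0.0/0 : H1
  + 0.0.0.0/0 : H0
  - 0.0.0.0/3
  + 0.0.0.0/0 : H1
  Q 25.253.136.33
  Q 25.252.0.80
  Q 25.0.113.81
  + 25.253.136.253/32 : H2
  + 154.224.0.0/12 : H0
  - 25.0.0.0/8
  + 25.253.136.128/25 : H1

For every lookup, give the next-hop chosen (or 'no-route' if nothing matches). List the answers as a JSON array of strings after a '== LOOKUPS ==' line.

Apply in order:
  add 47.132.0.0/15 -> H2 at depth 15
  del 47.132.0.0/15 (clear depth 15)
  add 25.252.0.0/15 -> H1 at depth 15
  add 47.128.0.0/11 -> H2 at depth 11
  Q 25.252.0.12: descend 000110011111110 ; hops seen [H1] ; pick H1
  del 47.128.0.0/11 (clear depth 11)
  add 47.133.0.0/16 -> H2 at depth 16
  add 25.253.0.0/16 -> H2 at depth 16
  add 47.133.0.0/16 -> H2 at depth 16
  add 154.226.208.64/28 -> H0 at depth 28
  add 25.253.136.0/24 -> H2 at depth 24
  add 47.133.39.0/24 -> H0 at depth 24
  del 25.253.0.0/16 (clear depth 16)
  del 154.226.208.64/28 (clear depth 28)
  add 0.0.0.0/0 -> H0 at depth 0
  add 0.0.0.0/3 -> H0 at depth 3
  Q 47.133.14.74: descend 001011111000010100 ; hops seen [H0,H2] ; pick H2
  add 25.253.128.0/20 -> H1 at depth 20
  Q 47.133.39.52: descend 001011111000010100100111 ; hops seen [H0,H2,H0] ; pick H0
  add 25.0.0.0/8 -> H1 at depth 8
  add 0.0.0.0/0 -> H1 at depth 0
  Q 25.99.72.176: descend 00011001 ; hops seen [H1,H0,H1] ; pick H1
  Q 25.253.136.2: descend 000110011111110110001000 ; hops seen [H1,H0,H1,H1,H1,H2] ; pick H2
  add 154.226.0.0/15 -> H0 at depth 15
  Q 0.76.16.183: descend 000 ; hops seen [H1,H0] ; pick H0
  Q 154.226.0.61: descend 1001101011100010 ; hops seen [H1,H0] ; pick H0
  add 47.128.0.0/12 -> H2 at depth 12
  add 47.133.38.0/23 -> H2 at depth 23
  add 0.0.0.0/0 -> H1 at depth 0
  add 0.0.0.0/0 -> H0 at depth 0
  del 0.0.0.0/3 (clear depth 3)
  add 0.0.0.0/0 -> H1 at depth 0
  Q 25.253.136.33: descend 000110011111110110001000 ; hops seen [H1,H1,H1,H1,H2] ; pick H2
  Q 25.252.0.80: descend 000110011111110 ; hops seen [H1,H1,H1] ; pick H1
  Q 25.0.113.81: descend 00011001 ; hops seen [H1,H1] ; pick H1
  add 25.253.136.253/32 -> H2 at depth 32
  add 154.224.0.0/12 -> H0 at depth 12
  del 25.0.0.0/8 (clear depth 8)
  add 25.253.136.128/25 -> H1 at depth 25

== LOOKUPS ==
["H1","H2","H0","H1","H2","H0","H0","H2","H1","H1"]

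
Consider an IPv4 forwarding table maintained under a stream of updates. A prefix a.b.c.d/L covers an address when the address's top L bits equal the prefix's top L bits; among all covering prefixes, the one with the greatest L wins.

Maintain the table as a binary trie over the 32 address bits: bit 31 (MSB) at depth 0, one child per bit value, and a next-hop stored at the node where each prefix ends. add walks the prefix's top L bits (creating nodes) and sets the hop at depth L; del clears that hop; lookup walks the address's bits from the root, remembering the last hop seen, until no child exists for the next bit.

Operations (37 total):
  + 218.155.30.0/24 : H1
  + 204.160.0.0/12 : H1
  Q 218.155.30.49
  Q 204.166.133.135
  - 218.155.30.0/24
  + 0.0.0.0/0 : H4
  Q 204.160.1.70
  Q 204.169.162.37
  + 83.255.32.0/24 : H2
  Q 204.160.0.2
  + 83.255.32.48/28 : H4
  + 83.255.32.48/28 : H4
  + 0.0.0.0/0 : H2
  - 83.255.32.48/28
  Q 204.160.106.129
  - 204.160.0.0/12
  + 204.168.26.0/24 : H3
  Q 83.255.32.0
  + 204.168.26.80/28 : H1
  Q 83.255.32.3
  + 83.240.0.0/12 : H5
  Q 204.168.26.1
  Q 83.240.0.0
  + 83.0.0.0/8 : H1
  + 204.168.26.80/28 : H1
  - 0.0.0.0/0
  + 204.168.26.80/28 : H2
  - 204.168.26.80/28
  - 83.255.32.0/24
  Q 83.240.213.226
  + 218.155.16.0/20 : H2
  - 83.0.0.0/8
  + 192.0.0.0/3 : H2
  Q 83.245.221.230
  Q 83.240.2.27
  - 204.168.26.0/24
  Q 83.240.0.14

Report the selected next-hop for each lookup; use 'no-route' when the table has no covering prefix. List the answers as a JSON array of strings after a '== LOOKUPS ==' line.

Trace:
  add 218.155.30.0/24 -> H1 at depth 24
  add 204.160.0.0/12 -> H1 at depth 12
  Q 218.155.30.49: descend 110110101001101100011110 ; hops seen [H1] ; pick H1
  Q 204.166.133.135: descend 110011001010 ; hops seen [H1] ; pick H1
  - 218.155.30.0/24 clear@24
  add 0.0.0.0/0 -> H4 at depth 0
  Q 204.160.1.70: descend 110011001010 ; hops seen [H4,H1] ; pick H1
  Q 204.169.162.37: descend 110011001010 ; hops seen [H4,H1] ; pick H1
  add 83.255.32.0/24 -> H2 at depth 24
  Q 204.160.0.2: descend 110011001010 ; hops seen [H4,H1] ; pick H1
  add 83.255.32.48/28 -> H4 at depth 28
  add 83.255.32.48/28 -> H4 at depth 28
  add 0.0.0.0/0 -> H2 at depth 0
  - 83.255.32.48/28 clear@28
  Q 204.160.106.129: descend 110011001010 ; hops seen [H2,H1] ; pick H1
  - 204.160.0.0/12 clear@12
  add 204.168.26.0/24 -> H3 at depth 24
  Q 83.255.32.0: descend 01010011111111110010000000 ; hops seen [H2,H2] ; pick H2
  add 204.168.26.80/28 -> H1 at depth 28
  Q 83.255.32.3: descend 01010011111111110010000000 ; hops seen [H2,H2] ; pick H2
  add 83.240.0.0/12 -> H5 at depth 12
  Q 204.168.26.1: descend 1100110010101000000110100 ; hops seen [H2,H3] ; pick H3
  Q 83.240.0.0: descend 010100111111 ; hops seen [H2,H5] ; pick H5
  add 83.0.0.0/8 -> H1 at depth 8
  add 204.168.26.80/28 -> H1 at depth 28
  - 0.0.0.0/0 clear@0
  add 204.168.26.80/28 -> H2 at depth 28
  - 204.168.26.80/28 clear@28
  - 83.255.32.0/24 clear@24
  Q 83.240.213.226: descend 010100111111 ; hops seen [H1,H5] ; pick H5
  add 218.155.16.0/20 -> H2 at depth 20
  - 83.0.0.0/8 clear@8
  add 192.0.0.0/3 -> H2 at depth 3
  Q 83.245.221.230: descend 010100111111 ; hops seen [H5] ; pick H5
  Q 83.240.2.27: descend 010100111111 ; hops seen [H5] ; pick H5
  - 204.168.26.0/24 clear@24
  Q 83.240.0.14: descend 010100111111 ; hops seen [H5] ; pick H5

== LOOKUPS ==
["H1","H1","H1","H1","H1","H1","H2","H2","H3","H5","H5","H5","H5","H5"]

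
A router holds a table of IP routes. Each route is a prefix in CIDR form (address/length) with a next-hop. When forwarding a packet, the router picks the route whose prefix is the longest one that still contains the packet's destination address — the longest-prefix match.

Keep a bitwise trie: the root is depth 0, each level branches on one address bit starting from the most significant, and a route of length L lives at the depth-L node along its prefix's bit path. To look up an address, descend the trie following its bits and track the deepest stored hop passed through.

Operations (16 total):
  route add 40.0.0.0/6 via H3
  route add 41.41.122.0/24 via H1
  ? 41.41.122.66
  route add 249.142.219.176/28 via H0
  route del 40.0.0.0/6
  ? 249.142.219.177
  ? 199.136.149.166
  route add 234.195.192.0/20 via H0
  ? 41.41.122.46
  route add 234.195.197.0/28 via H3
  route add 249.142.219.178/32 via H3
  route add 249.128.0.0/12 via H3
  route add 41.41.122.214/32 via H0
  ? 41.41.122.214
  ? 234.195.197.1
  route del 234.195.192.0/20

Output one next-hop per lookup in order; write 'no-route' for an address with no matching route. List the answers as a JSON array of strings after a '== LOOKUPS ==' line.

Process each operation:
  + 40.0.0.0/6 (H3) depth=6
  + 41.41.122.0/24 (H1) depth=24
  lookup 41.41.122.66: bits 001010010010100101111010 walk d0:-→d1:-→d2:-→d3:-→d4:-→d5:-→d6:H3→d7:-→d8:-→d9:-→d10:-→d11:-→d12:-→d13:-→d14:-→d15:-→d16:-→d17:-→d18:-→d19:-→d20:-→d21:-→d22:-→d23:-→d24:H1 -> H1
  + 249.142.219.176/28 (H0) depth=28
  del 40.0.0.0/6 (clear depth 6)
  lookup 249.142.219.177: bits 1111100110001110110110111011 walk d0:-→d1:-→d2:-→d3:-→d4:-→d5:-→d6:-→d7:-→d8:-→d9:-→d10:-→d11:-→d12:-→d13:-→d14:-→d15:-→d16:-→d17:-→d18:-→d19:-→d20:-→d21:-→d22:-→d23:-→d24:-→d25:-→d26:-→d27:-→d28:H0 -> H0
  lookup 199.136.149.166: bits 11 walk d0:-→d1:-→d2:- -> no-route
  + 234.195.192.0/20 (H0) depth=20
  lookup 41.41.122.46: bits 001010010010100101111010 walk d0:-→d1:-→d2:-→d3:-→d4:-→d5:-→d6:-→d7:-→d8:-→d9:-→d10:-→d11:-→d12:-→d13:-→d14:-→d15:-→d16:-→d17:-→d18:-→d19:-→d20:-→d21:-→d22:-→d23:-→d24:H1 -> H1
  + 234.195.197.0/28 (H3) depth=28
  + 249.142.219.178/32 (H3) depth=32
  + 249.128.0.0/12 (H3) depth=12
  + 41.41.122.214/32 (H0) depth=32
  lookup 41.41.122.214: bits 00101001001010010111101011010110 walk d0:-→d1:-→d2:-→d3:-→d4:-→d5:-→d6:-→d7:-→d8:-→d9:-→d10:-→d11:-→d12:-→d13:-→d14:-→d15:-→d16:-→d17:-→d18:-→d19:-→d20:-→d21:-→d22:-→d23:-→d24:H1→d25:-→d26:-→d27:-→d28:-→d29:-→d30:-→d31:-→d32:H0 -> H0
  lookup 234.195.197.1: bits 1110101011000011110001010000 walk d0:-→d1:-→d2:-→d3:-→d4:-→d5:-→d6:-→d7:-→d8:-→d9:-→d10:-→d11:-→d12:-→d13:-→d14:-→d15:-→d16:-→d17:-→d18:-→d19:-→d20:H0→d21:-→d22:-→d23:-→d24:-→d25:-→d26:-→d27:-→d28:H3 -> H3
  del 234.195.192.0/20 (clear depth 20)

== LOOKUPS ==
["H1","H0","no-route","H1","H0","H3"]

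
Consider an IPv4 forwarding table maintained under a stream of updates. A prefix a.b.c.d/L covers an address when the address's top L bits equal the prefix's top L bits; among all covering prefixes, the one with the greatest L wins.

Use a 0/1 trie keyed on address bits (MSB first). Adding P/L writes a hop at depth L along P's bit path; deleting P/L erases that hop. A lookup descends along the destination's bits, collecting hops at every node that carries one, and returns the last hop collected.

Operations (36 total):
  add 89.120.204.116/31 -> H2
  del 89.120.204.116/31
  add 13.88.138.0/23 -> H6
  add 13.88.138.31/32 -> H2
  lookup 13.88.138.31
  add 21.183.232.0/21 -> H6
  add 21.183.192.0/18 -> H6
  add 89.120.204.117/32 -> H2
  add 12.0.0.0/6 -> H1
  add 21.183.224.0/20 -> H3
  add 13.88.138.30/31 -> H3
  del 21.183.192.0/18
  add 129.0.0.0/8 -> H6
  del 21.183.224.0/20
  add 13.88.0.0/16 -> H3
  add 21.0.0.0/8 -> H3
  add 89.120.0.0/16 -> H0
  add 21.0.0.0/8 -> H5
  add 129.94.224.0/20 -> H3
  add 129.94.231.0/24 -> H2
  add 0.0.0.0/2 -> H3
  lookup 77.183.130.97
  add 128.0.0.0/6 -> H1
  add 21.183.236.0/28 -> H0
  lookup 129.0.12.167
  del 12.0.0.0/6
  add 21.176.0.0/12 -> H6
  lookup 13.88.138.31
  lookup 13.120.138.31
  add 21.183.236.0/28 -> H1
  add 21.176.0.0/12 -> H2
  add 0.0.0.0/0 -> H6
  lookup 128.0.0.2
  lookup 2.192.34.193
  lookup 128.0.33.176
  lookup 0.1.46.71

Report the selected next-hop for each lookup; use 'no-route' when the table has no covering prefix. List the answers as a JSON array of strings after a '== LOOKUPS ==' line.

Process each operation:
  + 89.120.204.116/31 (H2) depth=31
  - 89.120.204.116/31 clear@31
  + 13.88.138.0/23 (H6) depth=23
  + 13.88.138.31/32 (H2) depth=32
  ? 13.88.138.31  path d0:-→d1:-→d2:-→d3:-→d4:-→d5:-→d6:-→d7:-→d8:-→d9:-→d10:-→d11:-→d12:-→d13:-→d14:-→d15:-→d16:-→d17:-→d18:-→d19:-→d20:-→d21:-→d22:-→d23:H6→d24:-→d25:-→d26:-→d27:-→d28:-→d29:-→d30:-→d31:-→d32:H2  best=H2
  + 21.183.232.0/21 (H6) depth=21
  + 21.183.192.0/18 (H6) depth=18
  + 89.120.204.117/32 (H2) depth=32
  + 12.0.0.0/6 (H1) depth=6
  + 21.183.224.0/20 (H3) depth=20
  + 13.88.138.30/31 (H3) depth=31
  - 21.183.192.0/18 clear@18
  + 129.0.0.0/8 (H6) depth=8
  - 21.183.224.0/20 clear@20
  + 13.88.0.0/16 (H3) depth=16
  + 21.0.0.0/8 (H3) depth=8
  + 89.120.0.0/16 (H0) depth=16
  + 21.0.0.0/8 (H5) depth=8
  + 129.94.224.0/20 (H3) depth=20
  + 129.94.231.0/24 (H2) depth=24
  + 0.0.0.0/2 (H3) depth=2
  ? 77.183.130.97  path d0:-→d1:-→d2:-→d3:-  best=no-route
  + 128.0.0.0/6 (H1) depth=6
  + 21.183.236.0/28 (H0) depth=28
  ? 129.0.12.167  path d0:-→d1:-→d2:-→d3:-→d4:-→d5:-→d6:H1→d7:-→d8:H6→d9:-  best=H6
  - 12.0.0.0/6 clear@6
  + 21.176.0.0/12 (H6) depth=12
  ? 13.88.138.31  path d0:-→d1:-→d2:H3→d3:-→d4:-→d5:-→d6:-→d7:-→d8:-→d9:-→d10:-→d11:-→d12:-→d13:-→d14:-→d15:-→d16:H3→d17:-→d18:-→d19:-→d20:-→d21:-→d22:-→d23:H6→d24:-→d25:-→d26:-→d27:-→d28:-→d29:-→d30:-→d31:H3→d32:H2  best=H2
  ? 13.120.138.31  path d0:-→d1:-→d2:H3→d3:-→d4:-→d5:-→d6:-→d7:-→d8:-→d9:-→d10:-  best=H3
  + 21.183.236.0/28 (H1) depth=28
  + 21.176.0.0/12 (H2) depth=12
  + 0.0.0.0/0 (H6) depth=0
  ? 128.0.0.2  path d0:H6→d1:-→d2:-→d3:-→d4:-→d5:-→d6:H1→d7:-  best=H1
  ? 2.192.34.193  path d0:H6→d1:-→d2:H3→d3:-→d4:-  best=H3
  ? 128.0.33.176  path d0:H6→d1:-→d2:-→d3:-→d4:-→d5:-→d6:H1→d7:-  best=H1
  ? 0.1.46.71  path d0:H6→d1:-→d2:H3→d3:-→d4:-  best=H3

== LOOKUPS ==
["H2","no-route","H6","H2","H3","H1","H3","H1","H3"]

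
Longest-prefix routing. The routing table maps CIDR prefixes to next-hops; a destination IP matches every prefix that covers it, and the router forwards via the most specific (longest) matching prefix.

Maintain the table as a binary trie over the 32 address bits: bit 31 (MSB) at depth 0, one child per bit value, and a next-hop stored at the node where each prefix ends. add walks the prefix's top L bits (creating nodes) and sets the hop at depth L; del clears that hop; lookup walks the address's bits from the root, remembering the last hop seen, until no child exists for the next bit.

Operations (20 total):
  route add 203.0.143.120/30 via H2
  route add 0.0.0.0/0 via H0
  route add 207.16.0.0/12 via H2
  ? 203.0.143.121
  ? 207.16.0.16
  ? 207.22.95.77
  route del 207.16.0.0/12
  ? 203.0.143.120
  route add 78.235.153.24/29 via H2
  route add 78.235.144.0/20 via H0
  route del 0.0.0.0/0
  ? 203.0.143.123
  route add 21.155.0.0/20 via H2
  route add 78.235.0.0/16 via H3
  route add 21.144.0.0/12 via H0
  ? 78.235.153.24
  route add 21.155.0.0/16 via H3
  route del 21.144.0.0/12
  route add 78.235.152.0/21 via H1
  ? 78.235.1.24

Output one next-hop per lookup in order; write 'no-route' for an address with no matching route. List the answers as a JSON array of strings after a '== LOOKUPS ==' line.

Trace:
  + 203.0.143.120/30 (H2) depth=30
  + 0.0.0.0/0 (H0) depth=0
  + 207.16.0.0/12 (H2) depth=12
  Q 203.0.143.121: descend 110010110000000010001111011110 ; hops seen [H0,H2] ; pick H2
  Q 207.16.0.16: descend 110011110001 ; hops seen [H0,H2] ; pick H2
  Q 207.22.95.77: descend 110011110001 ; hops seen [H0,H2] ; pick H2
  - 207.16.0.0/12 clear@12
  Q 203.0.143.120: descend 110010110000000010001111011110 ; hops seen [H0,H2] ; pick H2
  + 78.235.153.24/29 (H2) depth=29
  + 78.235.144.0/20 (H0) depth=20
  - 0.0.0.0/0 clear@0
  Q 203.0.143.123: descend 110010110000000010001111011110 ; hops seen [H2] ; pick H2
  + 21.155.0.0/20 (H2) depth=20
  + 78.235.0.0/16 (H3) depth=16
  + 21.144.0.0/12 (H0) depth=12
  Q 78.235.153.24: descend 01001110111010111001100100011 ; hops seen [H3,H0,H2] ; pick H2
  + 21.155.0.0/16 (H3) depth=16
  - 21.144.0.0/12 clear@12
  + 78.235.152.0/21 (H1) depth=21
  Q 78.235.1.24: descend 0100111011101011 ; hops seen [H3] ; pick H3

== LOOKUPS ==
["H2","H2","H2","H2","H2","H2","H3"]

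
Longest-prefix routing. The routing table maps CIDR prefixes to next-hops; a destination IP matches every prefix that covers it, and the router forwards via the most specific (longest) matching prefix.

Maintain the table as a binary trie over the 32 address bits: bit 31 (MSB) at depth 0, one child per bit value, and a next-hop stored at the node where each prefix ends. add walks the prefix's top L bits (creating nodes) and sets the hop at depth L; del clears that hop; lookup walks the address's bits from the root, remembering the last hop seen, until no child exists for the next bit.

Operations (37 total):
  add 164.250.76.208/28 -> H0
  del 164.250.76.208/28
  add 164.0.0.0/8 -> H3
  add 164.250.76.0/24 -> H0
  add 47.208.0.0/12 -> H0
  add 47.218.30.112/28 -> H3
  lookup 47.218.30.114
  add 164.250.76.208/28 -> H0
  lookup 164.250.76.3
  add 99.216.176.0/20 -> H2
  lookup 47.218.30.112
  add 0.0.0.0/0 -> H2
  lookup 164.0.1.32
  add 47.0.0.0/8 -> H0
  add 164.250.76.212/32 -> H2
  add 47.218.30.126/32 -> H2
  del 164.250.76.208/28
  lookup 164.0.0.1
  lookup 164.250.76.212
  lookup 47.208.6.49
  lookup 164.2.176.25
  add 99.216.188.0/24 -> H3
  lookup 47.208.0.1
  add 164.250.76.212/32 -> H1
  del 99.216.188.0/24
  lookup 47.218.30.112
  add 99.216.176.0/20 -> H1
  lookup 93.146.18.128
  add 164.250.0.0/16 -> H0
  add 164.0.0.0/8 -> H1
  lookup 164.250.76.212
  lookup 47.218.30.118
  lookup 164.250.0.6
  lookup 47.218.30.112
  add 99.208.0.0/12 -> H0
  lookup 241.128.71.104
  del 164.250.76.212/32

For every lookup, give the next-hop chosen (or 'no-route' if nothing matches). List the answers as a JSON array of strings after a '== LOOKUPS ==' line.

Trace:
  add 164.250.76.208/28 -> H0 at depth 28
  - 164.250.76.208/28 clear@28
  add 164.0.0.0/8 -> H3 at depth 8
  add 164.250.76.0/24 -> H0 at depth 24
  add 47.208.0.0/12 -> H0 at depth 12
  add 47.218.30.112/28 -> H3 at depth 28
  ? 47.218.30.114  path d0:-→d1:-→d2:-→d3:-→d4:-→d5:-→d6:-→d7:-→d8:-→d9:-→d10:-→d11:-→d12:H0→d13:-→d14:-→d15:-→d16:-→d17:-→d18:-→d19:-→d20:-→d21:-→d22:-→d23:-→d24:-→d25:-→d26:-→d27:-→d28:H3  best=H3
  add 164.250.76.208/28 -> H0 at depth 28
  ? 164.250.76.3  path d0:-→d1:-→d2:-→d3:-→d4:-→d5:-→d6:-→d7:-→d8:H3→d9:-→d10:-→d11:-→d12:-→d13:-→d14:-→d15:-→d16:-→d17:-→d18:-→d19:-→d20:-→d21:-→d22:-→d23:-→d24:H0  best=H0
  add 99.216.176.0/20 -> H2 at depth 20
  ? 47.218.30.112  path d0:-→d1:-→d2:-→d3:-→d4:-→d5:-→d6:-→d7:-→d8:-→d9:-→d10:-→d11:-→d12:H0→d13:-→d14:-→d15:-→d16:-→d17:-→d18:-→d19:-→d20:-→d21:-→d22:-→d23:-→d24:-→d25:-→d26:-→d27:-→d28:H3  best=H3
  add 0.0.0.0/0 -> H2 at depth 0
  ? 164.0.1.32  path d0:H2→d1:-→d2:-→d3:-→d4:-→d5:-→d6:-→d7:-→d8:H3  best=H3
  add 47.0.0.0/8 -> H0 at depth 8
  add 164.250.76.212/32 -> H2 at depth 32
  add 47.218.30.126/32 -> H2 at depth 32
  - 164.250.76.208/28 clear@28
  ? 164.0.0.1  path d0:H2→d1:-→d2:-→d3:-→d4:-→d5:-→d6:-→d7:-→d8:H3  best=H3
  ? 164.250.76.212  path d0:H2→d1:-→d2:-→d3:-→d4:-→d5:-→d6:-→d7:-→d8:H3→d9:-→d10:-→d11:-→d12:-→d13:-→d14:-→d15:-→d16:-→d17:-→d18:-→d19:-→d20:-→d21:-→d22:-→d23:-→d24:H0→d25:-→d26:-→d27:-→d28:-→d29:-→d30:-→d31:-→d32:H2  best=H2
  ? 47.208.6.49  path d0:H2→d1:-→d2:-→d3:-→d4:-→d5:-→d6:-→d7:-→d8:H0→d9:-→d10:-→d11:-→d12:H0  best=H0
  ? 164.2.176.25  path d0:H2→d1:-→d2:-→d3:-→d4:-→d5:-→d6:-→d7:-→d8:H3  best=H3
  add 99.216.188.0/24 -> H3 at depth 24
  ? 47.208.0.1  path d0:H2→d1:-→d2:-→d3:-→d4:-→d5:-→d6:-→d7:-→d8:H0→d9:-→d10:-→d11:-→d12:H0  best=H0
  add 164.250.76.212/32 -> H1 at depth 32
  - 99.216.188.0/24 clear@24
  ? 47.218.30.112  path d0:H2→d1:-→d2:-→d3:-→d4:-→d5:-→d6:-→d7:-→d8:H0→d9:-→d10:-→d11:-→d12:H0→d13:-→d14:-→d15:-→d16:-→d17:-→d18:-→d19:-→d20:-→d21:-→d22:-→d23:-→d24:-→d25:-→d26:-→d27:-→d28:H3  best=H3
  add 99.216.176.0/20 -> H1 at depth 20
  ? 93.146.18.128  path d0:H2→d1:-→d2:-  best=H2
  add 164.250.0.0/16 -> H0 at depth 16
  add 164.0.0.0/8 -> H1 at depth 8
  ? 164.250.76.212  path d0:H2→d1:-→d2:-→d3:-→d4:-→d5:-→d6:-→d7:-→d8:H1→d9:-→d10:-→d11:-→d12:-→d13:-→d14:-→d15:-→d16:H0→d17:-→d18:-→d19:-→d20:-→d21:-→d22:-→d23:-→d24:H0→d25:-→d26:-→d27:-→d28:-→d29:-→d30:-→d31:-→d32:H1  best=H1
  ? 47.218.30.118  path d0:H2→d1:-→d2:-→d3:-→d4:-→d5:-→d6:-→d7:-→d8:H0→d9:-→d10:-→d11:-→d12:H0→d13:-→d14:-→d15:-→d16:-→d17:-→d18:-→d19:-→d20:-→d21:-→d22:-→d23:-→d24:-→d25:-→d26:-→d27:-→d28:H3  best=H3
  ? 164.250.0.6  path d0:H2→d1:-→d2:-→d3:-→d4:-→d5:-→d6:-→d7:-→d8:H1→d9:-→d10:-→d11:-→d12:-→d13:-→d14:-→d15:-→d16:H0→d17:-  best=H0
  ? 47.218.30.112  path d0:H2→d1:-→d2:-→d3:-→d4:-→d5:-→d6:-→d7:-→d8:H0→d9:-→d10:-→d11:-→d12:H0→d13:-→d14:-→d15:-→d16:-→d17:-→d18:-→d19:-→d20:-→d21:-→d22:-→d23:-→d24:-→d25:-→d26:-→d27:-→d28:H3  best=H3
  add 99.208.0.0/12 -> H0 at depth 12
  ? 241.128.71.104  path d0:H2→d1:-  best=H2
  - 164.250.76.212/32 clear@32

== LOOKUPS ==
["H3","H0","H3","H3","H3","H2","H0","H3","H0","H3","H2","H1","H3","H0","H3","H2"]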